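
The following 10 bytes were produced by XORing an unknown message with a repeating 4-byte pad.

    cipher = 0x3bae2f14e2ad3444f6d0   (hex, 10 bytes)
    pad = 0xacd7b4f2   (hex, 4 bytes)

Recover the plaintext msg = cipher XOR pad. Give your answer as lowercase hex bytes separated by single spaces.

97 79 9b e6 4e 7a 80 b6 5a 07

The 4-byte key repeats, so the effective keystream is ac d7 b4 f2 ac d7 b4 f2 ac d7.
byte 0: 3b XOR ac = 97
byte 1: ae XOR d7 = 79
byte 2: 2f XOR b4 = 9b
byte 3: 14 XOR f2 = e6
byte 4: e2 XOR ac = 4e
byte 5: ad XOR d7 = 7a
byte 6: 34 XOR b4 = 80
byte 7: 44 XOR f2 = b6
byte 8: f6 XOR ac = 5a
byte 9: d0 XOR d7 = 07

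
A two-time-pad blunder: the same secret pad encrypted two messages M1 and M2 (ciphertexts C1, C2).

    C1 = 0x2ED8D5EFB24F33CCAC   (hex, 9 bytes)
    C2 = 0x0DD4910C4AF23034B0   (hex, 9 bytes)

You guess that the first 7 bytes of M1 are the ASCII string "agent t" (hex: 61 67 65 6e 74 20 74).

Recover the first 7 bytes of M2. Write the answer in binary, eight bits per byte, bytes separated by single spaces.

First, C1 ⊕ C2 = (M1 ⊕ K) ⊕ (M2 ⊕ K) = M1 ⊕ M2, so the key drops out. Then M2 = (M1 ⊕ M2) ⊕ M1 over the first 7 bytes.
byte 0: (2e XOR 0d) XOR 61 = 23 XOR 61 = 42
byte 1: (d8 XOR d4) XOR 67 = 0c XOR 67 = 6b
byte 2: (d5 XOR 91) XOR 65 = 44 XOR 65 = 21
byte 3: (ef XOR 0c) XOR 6e = e3 XOR 6e = 8d
byte 4: (b2 XOR 4a) XOR 74 = f8 XOR 74 = 8c
byte 5: (4f XOR f2) XOR 20 = bd XOR 20 = 9d
byte 6: (33 XOR 30) XOR 74 = 03 XOR 74 = 77

01000010 01101011 00100001 10001101 10001100 10011101 01110111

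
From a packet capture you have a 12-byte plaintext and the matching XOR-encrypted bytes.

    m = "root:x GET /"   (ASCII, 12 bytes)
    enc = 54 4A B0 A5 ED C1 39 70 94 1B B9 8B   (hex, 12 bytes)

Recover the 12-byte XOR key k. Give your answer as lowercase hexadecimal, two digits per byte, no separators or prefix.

Since enc = m ⊕ k, XORing both sides with m gives k = m ⊕ enc.
byte 0: 01110010 xor 01010100 = 00100110
byte 1: 01101111 xor 01001010 = 00100101
byte 2: 01101111 xor 10110000 = 11011111
byte 3: 01110100 xor 10100101 = 11010001
byte 4: 00111010 xor 11101101 = 11010111
byte 5: 01111000 xor 11000001 = 10111001
byte 6: 00100000 xor 00111001 = 00011001
byte 7: 01000111 xor 01110000 = 00110111
byte 8: 01000101 xor 10010100 = 11010001
byte 9: 01010100 xor 00011011 = 01001111
byte 10: 00100000 xor 10111001 = 10011001
byte 11: 00101111 xor 10001011 = 10100100

2625dfd1d7b91937d14f99a4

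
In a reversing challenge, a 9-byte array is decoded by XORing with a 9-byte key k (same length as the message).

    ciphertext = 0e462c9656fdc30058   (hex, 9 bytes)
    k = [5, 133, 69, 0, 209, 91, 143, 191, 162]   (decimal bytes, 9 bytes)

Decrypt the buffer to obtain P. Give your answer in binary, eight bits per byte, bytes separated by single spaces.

00001011 11000011 01101001 10010110 10000111 10100110 01001100 10111111 11111010

XOR is its own inverse, so applying the key byte-wise gives the result directly.
0e xor 05 = 0b
46 xor 85 = c3
2c xor 45 = 69
96 xor 00 = 96
56 xor d1 = 87
fd xor 5b = a6
c3 xor 8f = 4c
00 xor bf = bf
58 xor a2 = fa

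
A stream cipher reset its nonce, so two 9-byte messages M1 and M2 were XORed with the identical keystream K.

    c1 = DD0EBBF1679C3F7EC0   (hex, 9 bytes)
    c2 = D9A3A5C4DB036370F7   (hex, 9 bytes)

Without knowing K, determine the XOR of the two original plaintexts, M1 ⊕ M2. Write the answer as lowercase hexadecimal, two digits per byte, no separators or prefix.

c1 ⊕ c2 = (M1 ⊕ K) ⊕ (M2 ⊕ K) = M1 ⊕ M2 — the shared key cancels under XOR.
221 xor 217 =   4
 14 xor 163 = 173
187 xor 165 =  30
241 xor 196 =  53
103 xor 219 = 188
156 xor   3 = 159
 63 xor  99 =  92
126 xor 112 =  14
192 xor 247 =  55

04ad1e35bc9f5c0e37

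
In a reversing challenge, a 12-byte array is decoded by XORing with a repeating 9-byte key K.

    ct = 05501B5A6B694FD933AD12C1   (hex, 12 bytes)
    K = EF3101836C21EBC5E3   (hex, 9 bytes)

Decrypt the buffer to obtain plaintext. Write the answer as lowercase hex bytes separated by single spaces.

ea 61 1a d9 07 48 a4 1c d0 42 23 c0

The 9-byte key repeats, so the effective keystream is ef 31 01 83 6c 21 eb c5 e3 ef 31 01.
byte 0: 05 ^ ef = ea
byte 1: 50 ^ 31 = 61
byte 2: 1b ^ 01 = 1a
byte 3: 5a ^ 83 = d9
byte 4: 6b ^ 6c = 07
byte 5: 69 ^ 21 = 48
byte 6: 4f ^ eb = a4
byte 7: d9 ^ c5 = 1c
byte 8: 33 ^ e3 = d0
byte 9: ad ^ ef = 42
byte 10: 12 ^ 31 = 23
byte 11: c1 ^ 01 = c0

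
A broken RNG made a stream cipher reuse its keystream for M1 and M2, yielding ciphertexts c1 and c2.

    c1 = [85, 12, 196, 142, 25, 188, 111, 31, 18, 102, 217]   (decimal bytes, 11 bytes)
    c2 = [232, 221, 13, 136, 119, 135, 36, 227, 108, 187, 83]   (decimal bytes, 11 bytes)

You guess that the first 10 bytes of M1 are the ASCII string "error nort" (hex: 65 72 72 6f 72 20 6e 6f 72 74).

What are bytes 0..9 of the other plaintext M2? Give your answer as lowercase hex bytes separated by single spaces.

First, c1 ⊕ c2 = (M1 ⊕ K) ⊕ (M2 ⊕ K) = M1 ⊕ M2, so the key drops out. Then M2 = (M1 ⊕ M2) ⊕ M1 over the first 10 bytes.
byte 0: (55 ^ e8) ^ 65 = bd ^ 65 = d8
byte 1: (0c ^ dd) ^ 72 = d1 ^ 72 = a3
byte 2: (c4 ^ 0d) ^ 72 = c9 ^ 72 = bb
byte 3: (8e ^ 88) ^ 6f = 06 ^ 6f = 69
byte 4: (19 ^ 77) ^ 72 = 6e ^ 72 = 1c
byte 5: (bc ^ 87) ^ 20 = 3b ^ 20 = 1b
byte 6: (6f ^ 24) ^ 6e = 4b ^ 6e = 25
byte 7: (1f ^ e3) ^ 6f = fc ^ 6f = 93
byte 8: (12 ^ 6c) ^ 72 = 7e ^ 72 = 0c
byte 9: (66 ^ bb) ^ 74 = dd ^ 74 = a9

d8 a3 bb 69 1c 1b 25 93 0c a9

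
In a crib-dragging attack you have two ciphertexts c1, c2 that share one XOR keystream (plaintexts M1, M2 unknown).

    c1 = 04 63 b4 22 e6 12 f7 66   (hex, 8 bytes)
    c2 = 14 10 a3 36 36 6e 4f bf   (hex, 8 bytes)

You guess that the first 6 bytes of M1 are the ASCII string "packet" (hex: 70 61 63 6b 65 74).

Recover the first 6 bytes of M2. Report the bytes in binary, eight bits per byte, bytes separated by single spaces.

01100000 00010010 01110100 01111111 10110101 00001000

First, c1 ⊕ c2 = (M1 ⊕ K) ⊕ (M2 ⊕ K) = M1 ⊕ M2, so the key drops out. Then M2 = (M1 ⊕ M2) ⊕ M1 over the first 6 bytes.
byte 0: (04 XOR 14) XOR 70 = 10 XOR 70 = 60
byte 1: (63 XOR 10) XOR 61 = 73 XOR 61 = 12
byte 2: (b4 XOR a3) XOR 63 = 17 XOR 63 = 74
byte 3: (22 XOR 36) XOR 6b = 14 XOR 6b = 7f
byte 4: (e6 XOR 36) XOR 65 = d0 XOR 65 = b5
byte 5: (12 XOR 6e) XOR 74 = 7c XOR 74 = 08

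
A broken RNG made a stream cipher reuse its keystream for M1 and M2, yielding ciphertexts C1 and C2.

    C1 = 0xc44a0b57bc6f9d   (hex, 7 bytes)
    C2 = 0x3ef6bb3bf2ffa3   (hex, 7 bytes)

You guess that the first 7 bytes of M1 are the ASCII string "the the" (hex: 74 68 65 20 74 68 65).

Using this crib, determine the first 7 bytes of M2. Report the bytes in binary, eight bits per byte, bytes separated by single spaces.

10001110 11010100 11010101 01001100 00111010 11111000 01011011

First, C1 ⊕ C2 = (M1 ⊕ K) ⊕ (M2 ⊕ K) = M1 ⊕ M2, so the key drops out. Then M2 = (M1 ⊕ M2) ⊕ M1 over the first 7 bytes.
byte 0: (c4 ⊕ 3e) ⊕ 74 = fa ⊕ 74 = 8e
byte 1: (4a ⊕ f6) ⊕ 68 = bc ⊕ 68 = d4
byte 2: (0b ⊕ bb) ⊕ 65 = b0 ⊕ 65 = d5
byte 3: (57 ⊕ 3b) ⊕ 20 = 6c ⊕ 20 = 4c
byte 4: (bc ⊕ f2) ⊕ 74 = 4e ⊕ 74 = 3a
byte 5: (6f ⊕ ff) ⊕ 68 = 90 ⊕ 68 = f8
byte 6: (9d ⊕ a3) ⊕ 65 = 3e ⊕ 65 = 5b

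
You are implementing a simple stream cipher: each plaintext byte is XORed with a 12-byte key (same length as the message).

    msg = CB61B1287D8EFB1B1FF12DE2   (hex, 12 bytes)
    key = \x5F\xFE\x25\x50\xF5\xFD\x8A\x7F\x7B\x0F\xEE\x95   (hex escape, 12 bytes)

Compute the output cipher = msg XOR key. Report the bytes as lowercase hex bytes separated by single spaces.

94 9f 94 78 88 73 71 64 64 fe c3 77

XOR is its own inverse, so applying the key byte-wise gives the result directly.
byte 0: cb ⊕ 5f = 94
byte 1: 61 ⊕ fe = 9f
byte 2: b1 ⊕ 25 = 94
byte 3: 28 ⊕ 50 = 78
byte 4: 7d ⊕ f5 = 88
byte 5: 8e ⊕ fd = 73
byte 6: fb ⊕ 8a = 71
byte 7: 1b ⊕ 7f = 64
byte 8: 1f ⊕ 7b = 64
byte 9: f1 ⊕ 0f = fe
byte 10: 2d ⊕ ee = c3
byte 11: e2 ⊕ 95 = 77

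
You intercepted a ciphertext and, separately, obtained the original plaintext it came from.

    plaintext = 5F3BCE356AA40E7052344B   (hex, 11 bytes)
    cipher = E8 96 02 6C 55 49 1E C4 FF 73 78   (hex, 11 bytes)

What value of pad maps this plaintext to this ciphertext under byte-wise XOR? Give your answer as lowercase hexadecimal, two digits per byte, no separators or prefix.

b7adcc593fed10b4ad4733

Since cipher = plaintext ⊕ pad, XORing both sides with plaintext gives pad = plaintext ⊕ cipher.
 95 xor 232 = 183
 59 xor 150 = 173
206 xor   2 = 204
 53 xor 108 =  89
106 xor  85 =  63
164 xor  73 = 237
 14 xor  30 =  16
112 xor 196 = 180
 82 xor 255 = 173
 52 xor 115 =  71
 75 xor 120 =  51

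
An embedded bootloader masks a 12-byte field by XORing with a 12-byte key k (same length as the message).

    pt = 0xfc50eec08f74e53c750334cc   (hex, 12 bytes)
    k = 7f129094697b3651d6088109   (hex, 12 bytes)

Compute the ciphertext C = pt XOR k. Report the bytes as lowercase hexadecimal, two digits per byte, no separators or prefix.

252 xor 127 = 131
 80 xor  18 =  66
238 xor 144 = 126
192 xor 148 =  84
143 xor 105 = 230
116 xor 123 =  15
229 xor  54 = 211
 60 xor  81 = 109
117 xor 214 = 163
  3 xor   8 =  11
 52 xor 129 = 181
204 xor   9 = 197

83427e54e60fd36da30bb5c5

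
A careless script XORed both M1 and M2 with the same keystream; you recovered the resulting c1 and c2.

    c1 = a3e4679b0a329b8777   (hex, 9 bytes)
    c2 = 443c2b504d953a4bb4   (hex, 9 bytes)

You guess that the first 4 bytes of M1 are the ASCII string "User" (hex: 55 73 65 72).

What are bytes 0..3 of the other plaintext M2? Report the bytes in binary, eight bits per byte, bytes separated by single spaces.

First, c1 ⊕ c2 = (M1 ⊕ K) ⊕ (M2 ⊕ K) = M1 ⊕ M2, so the key drops out. Then M2 = (M1 ⊕ M2) ⊕ M1 over the first 4 bytes.
byte 0: (a3 ⊕ 44) ⊕ 55 = e7 ⊕ 55 = b2
byte 1: (e4 ⊕ 3c) ⊕ 73 = d8 ⊕ 73 = ab
byte 2: (67 ⊕ 2b) ⊕ 65 = 4c ⊕ 65 = 29
byte 3: (9b ⊕ 50) ⊕ 72 = cb ⊕ 72 = b9

10110010 10101011 00101001 10111001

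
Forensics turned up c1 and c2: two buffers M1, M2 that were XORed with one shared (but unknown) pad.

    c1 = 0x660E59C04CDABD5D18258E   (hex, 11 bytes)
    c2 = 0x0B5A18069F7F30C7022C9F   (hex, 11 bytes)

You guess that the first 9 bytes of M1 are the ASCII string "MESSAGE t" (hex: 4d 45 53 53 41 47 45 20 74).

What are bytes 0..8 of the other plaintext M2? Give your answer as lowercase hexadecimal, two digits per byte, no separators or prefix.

2011129592e2c8ba6e

First, c1 ⊕ c2 = (M1 ⊕ K) ⊕ (M2 ⊕ K) = M1 ⊕ M2, so the key drops out. Then M2 = (M1 ⊕ M2) ⊕ M1 over the first 9 bytes.
byte 0: (66 XOR 0b) XOR 4d = 6d XOR 4d = 20
byte 1: (0e XOR 5a) XOR 45 = 54 XOR 45 = 11
byte 2: (59 XOR 18) XOR 53 = 41 XOR 53 = 12
byte 3: (c0 XOR 06) XOR 53 = c6 XOR 53 = 95
byte 4: (4c XOR 9f) XOR 41 = d3 XOR 41 = 92
byte 5: (da XOR 7f) XOR 47 = a5 XOR 47 = e2
byte 6: (bd XOR 30) XOR 45 = 8d XOR 45 = c8
byte 7: (5d XOR c7) XOR 20 = 9a XOR 20 = ba
byte 8: (18 XOR 02) XOR 74 = 1a XOR 74 = 6e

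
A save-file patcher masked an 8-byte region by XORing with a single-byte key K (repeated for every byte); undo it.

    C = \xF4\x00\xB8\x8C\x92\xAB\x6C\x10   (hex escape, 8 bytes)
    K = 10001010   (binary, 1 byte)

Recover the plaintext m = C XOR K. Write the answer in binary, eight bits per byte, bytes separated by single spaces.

The 1-byte key repeats, so the effective keystream is 8a 8a 8a 8a 8a 8a 8a 8a.
byte 0: f4 ^ 8a = 7e
byte 1: 00 ^ 8a = 8a
byte 2: b8 ^ 8a = 32
byte 3: 8c ^ 8a = 06
byte 4: 92 ^ 8a = 18
byte 5: ab ^ 8a = 21
byte 6: 6c ^ 8a = e6
byte 7: 10 ^ 8a = 9a

01111110 10001010 00110010 00000110 00011000 00100001 11100110 10011010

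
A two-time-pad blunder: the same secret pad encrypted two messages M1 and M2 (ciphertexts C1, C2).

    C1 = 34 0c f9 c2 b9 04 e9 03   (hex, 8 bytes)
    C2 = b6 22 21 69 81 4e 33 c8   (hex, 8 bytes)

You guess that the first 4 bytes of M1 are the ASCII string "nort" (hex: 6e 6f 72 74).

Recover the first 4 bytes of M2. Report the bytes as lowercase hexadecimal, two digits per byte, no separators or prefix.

ec41aadf

First, C1 ⊕ C2 = (M1 ⊕ K) ⊕ (M2 ⊕ K) = M1 ⊕ M2, so the key drops out. Then M2 = (M1 ⊕ M2) ⊕ M1 over the first 4 bytes.
byte 0: (34 xor b6) xor 6e = 82 xor 6e = ec
byte 1: (0c xor 22) xor 6f = 2e xor 6f = 41
byte 2: (f9 xor 21) xor 72 = d8 xor 72 = aa
byte 3: (c2 xor 69) xor 74 = ab xor 74 = df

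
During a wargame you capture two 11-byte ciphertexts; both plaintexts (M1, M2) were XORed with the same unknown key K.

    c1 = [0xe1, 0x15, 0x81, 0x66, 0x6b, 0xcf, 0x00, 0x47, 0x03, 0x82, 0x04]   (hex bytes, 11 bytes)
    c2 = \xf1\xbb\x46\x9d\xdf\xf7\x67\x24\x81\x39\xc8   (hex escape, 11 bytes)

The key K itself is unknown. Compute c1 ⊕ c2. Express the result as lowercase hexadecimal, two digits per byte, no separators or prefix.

c1 ⊕ c2 = (M1 ⊕ K) ⊕ (M2 ⊕ K) = M1 ⊕ M2 — the shared key cancels under XOR.
e1 xor f1 = 10
15 xor bb = ae
81 xor 46 = c7
66 xor 9d = fb
6b xor df = b4
cf xor f7 = 38
00 xor 67 = 67
47 xor 24 = 63
03 xor 81 = 82
82 xor 39 = bb
04 xor c8 = cc

10aec7fbb438676382bbcc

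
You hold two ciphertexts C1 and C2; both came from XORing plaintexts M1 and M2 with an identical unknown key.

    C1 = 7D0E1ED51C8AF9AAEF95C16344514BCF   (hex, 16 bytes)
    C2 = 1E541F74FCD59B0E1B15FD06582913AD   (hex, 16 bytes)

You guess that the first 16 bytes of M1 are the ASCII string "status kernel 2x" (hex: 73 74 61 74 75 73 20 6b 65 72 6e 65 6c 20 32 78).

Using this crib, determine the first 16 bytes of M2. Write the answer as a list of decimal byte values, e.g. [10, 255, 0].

[16, 46, 96, 213, 149, 44, 66, 207, 145, 242, 82, 0, 112, 88, 106, 26]

First, C1 ⊕ C2 = (M1 ⊕ K) ⊕ (M2 ⊕ K) = M1 ⊕ M2, so the key drops out. Then M2 = (M1 ⊕ M2) ⊕ M1 over the first 16 bytes.
byte 0: (7d ⊕ 1e) ⊕ 73 = 63 ⊕ 73 = 10
byte 1: (0e ⊕ 54) ⊕ 74 = 5a ⊕ 74 = 2e
byte 2: (1e ⊕ 1f) ⊕ 61 = 01 ⊕ 61 = 60
byte 3: (d5 ⊕ 74) ⊕ 74 = a1 ⊕ 74 = d5
byte 4: (1c ⊕ fc) ⊕ 75 = e0 ⊕ 75 = 95
byte 5: (8a ⊕ d5) ⊕ 73 = 5f ⊕ 73 = 2c
byte 6: (f9 ⊕ 9b) ⊕ 20 = 62 ⊕ 20 = 42
byte 7: (aa ⊕ 0e) ⊕ 6b = a4 ⊕ 6b = cf
byte 8: (ef ⊕ 1b) ⊕ 65 = f4 ⊕ 65 = 91
byte 9: (95 ⊕ 15) ⊕ 72 = 80 ⊕ 72 = f2
byte 10: (c1 ⊕ fd) ⊕ 6e = 3c ⊕ 6e = 52
byte 11: (63 ⊕ 06) ⊕ 65 = 65 ⊕ 65 = 00
byte 12: (44 ⊕ 58) ⊕ 6c = 1c ⊕ 6c = 70
byte 13: (51 ⊕ 29) ⊕ 20 = 78 ⊕ 20 = 58
byte 14: (4b ⊕ 13) ⊕ 32 = 58 ⊕ 32 = 6a
byte 15: (cf ⊕ ad) ⊕ 78 = 62 ⊕ 78 = 1a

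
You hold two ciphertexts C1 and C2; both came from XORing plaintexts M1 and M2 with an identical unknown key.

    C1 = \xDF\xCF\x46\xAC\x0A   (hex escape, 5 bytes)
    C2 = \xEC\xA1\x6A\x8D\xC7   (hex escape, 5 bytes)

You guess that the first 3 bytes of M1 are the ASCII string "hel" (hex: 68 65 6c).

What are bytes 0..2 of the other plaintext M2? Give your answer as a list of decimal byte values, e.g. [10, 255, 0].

First, C1 ⊕ C2 = (M1 ⊕ K) ⊕ (M2 ⊕ K) = M1 ⊕ M2, so the key drops out. Then M2 = (M1 ⊕ M2) ⊕ M1 over the first 3 bytes.
byte 0: (df xor ec) xor 68 = 33 xor 68 = 5b
byte 1: (cf xor a1) xor 65 = 6e xor 65 = 0b
byte 2: (46 xor 6a) xor 6c = 2c xor 6c = 40

[91, 11, 64]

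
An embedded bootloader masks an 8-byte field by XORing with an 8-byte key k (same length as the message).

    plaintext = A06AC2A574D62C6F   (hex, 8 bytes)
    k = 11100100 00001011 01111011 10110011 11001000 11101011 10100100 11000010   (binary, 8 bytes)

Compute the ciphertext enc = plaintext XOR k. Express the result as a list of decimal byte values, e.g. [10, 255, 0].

160 xor 228 =  68
106 xor  11 =  97
194 xor 123 = 185
165 xor 179 =  22
116 xor 200 = 188
214 xor 235 =  61
 44 xor 164 = 136
111 xor 194 = 173

[68, 97, 185, 22, 188, 61, 136, 173]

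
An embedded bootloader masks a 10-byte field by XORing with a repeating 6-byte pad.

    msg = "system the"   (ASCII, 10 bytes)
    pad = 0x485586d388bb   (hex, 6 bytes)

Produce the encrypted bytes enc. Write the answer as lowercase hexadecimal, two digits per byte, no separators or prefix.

3b2cf5a7edd66821eeb6

The 6-byte key repeats, so the effective keystream is 48 55 86 d3 88 bb 48 55 86 d3.
byte 0: 115 xor  72 =  59
byte 1: 121 xor  85 =  44
byte 2: 115 xor 134 = 245
byte 3: 116 xor 211 = 167
byte 4: 101 xor 136 = 237
byte 5: 109 xor 187 = 214
byte 6:  32 xor  72 = 104
byte 7: 116 xor  85 =  33
byte 8: 104 xor 134 = 238
byte 9: 101 xor 211 = 182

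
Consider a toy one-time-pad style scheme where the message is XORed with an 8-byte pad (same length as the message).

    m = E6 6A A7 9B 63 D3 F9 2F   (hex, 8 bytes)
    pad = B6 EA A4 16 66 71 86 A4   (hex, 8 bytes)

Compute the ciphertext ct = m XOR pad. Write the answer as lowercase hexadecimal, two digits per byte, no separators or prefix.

XOR is its own inverse, so applying the key byte-wise gives the result directly.
230 ^ 182 =  80
106 ^ 234 = 128
167 ^ 164 =   3
155 ^  22 = 141
 99 ^ 102 =   5
211 ^ 113 = 162
249 ^ 134 = 127
 47 ^ 164 = 139

5080038d05a27f8b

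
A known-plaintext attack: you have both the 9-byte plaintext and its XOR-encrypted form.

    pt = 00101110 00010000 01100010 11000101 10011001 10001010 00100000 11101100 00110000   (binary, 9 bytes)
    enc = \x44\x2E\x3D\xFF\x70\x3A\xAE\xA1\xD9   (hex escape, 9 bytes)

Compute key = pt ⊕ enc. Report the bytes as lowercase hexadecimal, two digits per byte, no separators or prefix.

Since enc = pt ⊕ key, XORing both sides with pt gives key = pt ⊕ enc.
 46 ⊕  68 = 106
 16 ⊕  46 =  62
 98 ⊕  61 =  95
197 ⊕ 255 =  58
153 ⊕ 112 = 233
138 ⊕  58 = 176
 32 ⊕ 174 = 142
236 ⊕ 161 =  77
 48 ⊕ 217 = 233

6a3e5f3ae9b08e4de9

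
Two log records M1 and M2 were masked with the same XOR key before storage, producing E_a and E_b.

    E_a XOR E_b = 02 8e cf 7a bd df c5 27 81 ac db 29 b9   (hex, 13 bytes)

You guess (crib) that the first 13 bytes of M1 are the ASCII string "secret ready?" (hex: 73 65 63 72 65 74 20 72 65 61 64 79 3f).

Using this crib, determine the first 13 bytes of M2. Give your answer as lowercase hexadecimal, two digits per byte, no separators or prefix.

71ebac08d8abe555e4cdbf5086

Since E_a ⊕ E_b = M1 ⊕ M2, XORing with the guessed M1 bytes yields the corresponding M2 bytes: M2 = (E_a ⊕ E_b) ⊕ M1.
byte 0: 02 xor 73 = 71
byte 1: 8e xor 65 = eb
byte 2: cf xor 63 = ac
byte 3: 7a xor 72 = 08
byte 4: bd xor 65 = d8
byte 5: df xor 74 = ab
byte 6: c5 xor 20 = e5
byte 7: 27 xor 72 = 55
byte 8: 81 xor 65 = e4
byte 9: ac xor 61 = cd
byte 10: db xor 64 = bf
byte 11: 29 xor 79 = 50
byte 12: b9 xor 3f = 86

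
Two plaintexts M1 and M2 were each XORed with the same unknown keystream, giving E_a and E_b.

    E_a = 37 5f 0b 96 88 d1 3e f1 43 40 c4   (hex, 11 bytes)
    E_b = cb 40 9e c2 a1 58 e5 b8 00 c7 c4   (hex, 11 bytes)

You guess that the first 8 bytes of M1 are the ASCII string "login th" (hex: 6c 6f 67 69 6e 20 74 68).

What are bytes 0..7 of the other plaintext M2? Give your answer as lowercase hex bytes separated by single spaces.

First, E_a ⊕ E_b = (M1 ⊕ K) ⊕ (M2 ⊕ K) = M1 ⊕ M2, so the key drops out. Then M2 = (M1 ⊕ M2) ⊕ M1 over the first 8 bytes.
byte 0: (37 xor cb) xor 6c = fc xor 6c = 90
byte 1: (5f xor 40) xor 6f = 1f xor 6f = 70
byte 2: (0b xor 9e) xor 67 = 95 xor 67 = f2
byte 3: (96 xor c2) xor 69 = 54 xor 69 = 3d
byte 4: (88 xor a1) xor 6e = 29 xor 6e = 47
byte 5: (d1 xor 58) xor 20 = 89 xor 20 = a9
byte 6: (3e xor e5) xor 74 = db xor 74 = af
byte 7: (f1 xor b8) xor 68 = 49 xor 68 = 21

90 70 f2 3d 47 a9 af 21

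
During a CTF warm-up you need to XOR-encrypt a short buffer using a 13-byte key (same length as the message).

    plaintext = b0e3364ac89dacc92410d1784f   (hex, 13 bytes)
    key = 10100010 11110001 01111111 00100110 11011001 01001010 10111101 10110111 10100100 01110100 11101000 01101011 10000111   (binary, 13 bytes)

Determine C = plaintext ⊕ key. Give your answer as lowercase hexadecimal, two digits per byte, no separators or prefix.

byte 0: b0 xor a2 = 12
byte 1: e3 xor f1 = 12
byte 2: 36 xor 7f = 49
byte 3: 4a xor 26 = 6c
byte 4: c8 xor d9 = 11
byte 5: 9d xor 4a = d7
byte 6: ac xor bd = 11
byte 7: c9 xor b7 = 7e
byte 8: 24 xor a4 = 80
byte 9: 10 xor 74 = 64
byte 10: d1 xor e8 = 39
byte 11: 78 xor 6b = 13
byte 12: 4f xor 87 = c8

1212496c11d7117e80643913c8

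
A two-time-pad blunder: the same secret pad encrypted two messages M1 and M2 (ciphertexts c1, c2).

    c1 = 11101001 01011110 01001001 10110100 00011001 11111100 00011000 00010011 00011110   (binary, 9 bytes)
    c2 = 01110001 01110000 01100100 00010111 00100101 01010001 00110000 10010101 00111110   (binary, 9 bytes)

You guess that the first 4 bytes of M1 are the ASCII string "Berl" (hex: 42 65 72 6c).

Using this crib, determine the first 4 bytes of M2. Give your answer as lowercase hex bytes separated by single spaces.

First, c1 ⊕ c2 = (M1 ⊕ K) ⊕ (M2 ⊕ K) = M1 ⊕ M2, so the key drops out. Then M2 = (M1 ⊕ M2) ⊕ M1 over the first 4 bytes.
byte 0: (e9 XOR 71) XOR 42 = 98 XOR 42 = da
byte 1: (5e XOR 70) XOR 65 = 2e XOR 65 = 4b
byte 2: (49 XOR 64) XOR 72 = 2d XOR 72 = 5f
byte 3: (b4 XOR 17) XOR 6c = a3 XOR 6c = cf

da 4b 5f cf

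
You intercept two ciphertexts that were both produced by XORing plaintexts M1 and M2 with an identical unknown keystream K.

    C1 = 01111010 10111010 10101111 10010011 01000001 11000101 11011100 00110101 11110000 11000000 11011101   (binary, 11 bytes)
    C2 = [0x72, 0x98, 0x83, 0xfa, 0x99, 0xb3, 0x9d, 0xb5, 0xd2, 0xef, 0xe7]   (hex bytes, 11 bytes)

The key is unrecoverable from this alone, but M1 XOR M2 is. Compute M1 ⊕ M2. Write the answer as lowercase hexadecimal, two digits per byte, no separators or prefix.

08222c69d8764180222f3a

C1 ⊕ C2 = (M1 ⊕ K) ⊕ (M2 ⊕ K) = M1 ⊕ M2 — the shared key cancels under XOR.
7a ⊕ 72 = 08
ba ⊕ 98 = 22
af ⊕ 83 = 2c
93 ⊕ fa = 69
41 ⊕ 99 = d8
c5 ⊕ b3 = 76
dc ⊕ 9d = 41
35 ⊕ b5 = 80
f0 ⊕ d2 = 22
c0 ⊕ ef = 2f
dd ⊕ e7 = 3a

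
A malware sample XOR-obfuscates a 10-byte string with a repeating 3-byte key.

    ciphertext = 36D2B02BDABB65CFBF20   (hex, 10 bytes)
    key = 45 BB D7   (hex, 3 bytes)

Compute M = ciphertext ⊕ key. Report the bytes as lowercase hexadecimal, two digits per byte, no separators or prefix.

The 3-byte key repeats, so the effective keystream is 45 bb d7 45 bb d7 45 bb d7 45.
byte 0: 00110110 XOR 01000101 = 01110011
byte 1: 11010010 XOR 10111011 = 01101001
byte 2: 10110000 XOR 11010111 = 01100111
byte 3: 00101011 XOR 01000101 = 01101110
byte 4: 11011010 XOR 10111011 = 01100001
byte 5: 10111011 XOR 11010111 = 01101100
byte 6: 01100101 XOR 01000101 = 00100000
byte 7: 11001111 XOR 10111011 = 01110100
byte 8: 10111111 XOR 11010111 = 01101000
byte 9: 00100000 XOR 01000101 = 01100101

7369676e616c20746865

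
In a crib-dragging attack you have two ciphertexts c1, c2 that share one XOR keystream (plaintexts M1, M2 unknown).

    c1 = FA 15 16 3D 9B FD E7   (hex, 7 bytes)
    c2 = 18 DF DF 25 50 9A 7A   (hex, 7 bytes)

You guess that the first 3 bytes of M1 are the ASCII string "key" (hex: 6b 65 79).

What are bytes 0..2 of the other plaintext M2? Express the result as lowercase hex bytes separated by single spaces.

First, c1 ⊕ c2 = (M1 ⊕ K) ⊕ (M2 ⊕ K) = M1 ⊕ M2, so the key drops out. Then M2 = (M1 ⊕ M2) ⊕ M1 over the first 3 bytes.
byte 0: (fa ^ 18) ^ 6b = e2 ^ 6b = 89
byte 1: (15 ^ df) ^ 65 = ca ^ 65 = af
byte 2: (16 ^ df) ^ 79 = c9 ^ 79 = b0

89 af b0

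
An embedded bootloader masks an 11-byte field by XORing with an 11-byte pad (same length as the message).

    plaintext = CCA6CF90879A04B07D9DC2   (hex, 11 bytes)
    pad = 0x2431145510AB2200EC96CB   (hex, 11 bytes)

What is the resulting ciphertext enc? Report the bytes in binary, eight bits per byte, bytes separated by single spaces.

11101000 10010111 11011011 11000101 10010111 00110001 00100110 10110000 10010001 00001011 00001001

byte 0: 204 ⊕  36 = 232
byte 1: 166 ⊕  49 = 151
byte 2: 207 ⊕  20 = 219
byte 3: 144 ⊕  85 = 197
byte 4: 135 ⊕  16 = 151
byte 5: 154 ⊕ 171 =  49
byte 6:   4 ⊕  34 =  38
byte 7: 176 ⊕   0 = 176
byte 8: 125 ⊕ 236 = 145
byte 9: 157 ⊕ 150 =  11
byte 10: 194 ⊕ 203 =   9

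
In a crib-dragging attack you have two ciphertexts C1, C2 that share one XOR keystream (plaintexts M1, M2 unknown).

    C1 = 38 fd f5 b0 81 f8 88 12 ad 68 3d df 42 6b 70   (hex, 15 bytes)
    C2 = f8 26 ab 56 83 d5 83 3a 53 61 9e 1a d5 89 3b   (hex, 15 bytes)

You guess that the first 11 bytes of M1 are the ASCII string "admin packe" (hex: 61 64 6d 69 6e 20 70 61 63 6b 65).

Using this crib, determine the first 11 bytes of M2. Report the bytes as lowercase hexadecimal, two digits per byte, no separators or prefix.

a1bf338f6c0d7b499d62c6

First, C1 ⊕ C2 = (M1 ⊕ K) ⊕ (M2 ⊕ K) = M1 ⊕ M2, so the key drops out. Then M2 = (M1 ⊕ M2) ⊕ M1 over the first 11 bytes.
byte 0: (38 XOR f8) XOR 61 = c0 XOR 61 = a1
byte 1: (fd XOR 26) XOR 64 = db XOR 64 = bf
byte 2: (f5 XOR ab) XOR 6d = 5e XOR 6d = 33
byte 3: (b0 XOR 56) XOR 69 = e6 XOR 69 = 8f
byte 4: (81 XOR 83) XOR 6e = 02 XOR 6e = 6c
byte 5: (f8 XOR d5) XOR 20 = 2d XOR 20 = 0d
byte 6: (88 XOR 83) XOR 70 = 0b XOR 70 = 7b
byte 7: (12 XOR 3a) XOR 61 = 28 XOR 61 = 49
byte 8: (ad XOR 53) XOR 63 = fe XOR 63 = 9d
byte 9: (68 XOR 61) XOR 6b = 09 XOR 6b = 62
byte 10: (3d XOR 9e) XOR 65 = a3 XOR 65 = c6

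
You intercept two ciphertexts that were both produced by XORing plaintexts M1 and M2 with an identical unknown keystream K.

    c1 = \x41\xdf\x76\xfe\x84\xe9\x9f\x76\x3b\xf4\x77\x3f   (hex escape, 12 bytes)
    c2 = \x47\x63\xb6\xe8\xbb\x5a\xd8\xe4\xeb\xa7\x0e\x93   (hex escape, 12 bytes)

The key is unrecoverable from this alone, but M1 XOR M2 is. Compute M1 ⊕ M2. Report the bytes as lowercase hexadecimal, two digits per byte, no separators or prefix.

c1 ⊕ c2 = (M1 ⊕ K) ⊕ (M2 ⊕ K) = M1 ⊕ M2 — the shared key cancels under XOR.
41 XOR 47 = 06
df XOR 63 = bc
76 XOR b6 = c0
fe XOR e8 = 16
84 XOR bb = 3f
e9 XOR 5a = b3
9f XOR d8 = 47
76 XOR e4 = 92
3b XOR eb = d0
f4 XOR a7 = 53
77 XOR 0e = 79
3f XOR 93 = ac

06bcc0163fb34792d05379ac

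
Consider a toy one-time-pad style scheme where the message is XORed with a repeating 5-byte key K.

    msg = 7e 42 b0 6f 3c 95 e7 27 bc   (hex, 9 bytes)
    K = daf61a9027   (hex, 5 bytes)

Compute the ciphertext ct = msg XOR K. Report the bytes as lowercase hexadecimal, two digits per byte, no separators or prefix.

The 5-byte key repeats, so the effective keystream is da f6 1a 90 27 da f6 1a 90.
byte 0: 7e ^ da = a4
byte 1: 42 ^ f6 = b4
byte 2: b0 ^ 1a = aa
byte 3: 6f ^ 90 = ff
byte 4: 3c ^ 27 = 1b
byte 5: 95 ^ da = 4f
byte 6: e7 ^ f6 = 11
byte 7: 27 ^ 1a = 3d
byte 8: bc ^ 90 = 2c

a4b4aaff1b4f113d2c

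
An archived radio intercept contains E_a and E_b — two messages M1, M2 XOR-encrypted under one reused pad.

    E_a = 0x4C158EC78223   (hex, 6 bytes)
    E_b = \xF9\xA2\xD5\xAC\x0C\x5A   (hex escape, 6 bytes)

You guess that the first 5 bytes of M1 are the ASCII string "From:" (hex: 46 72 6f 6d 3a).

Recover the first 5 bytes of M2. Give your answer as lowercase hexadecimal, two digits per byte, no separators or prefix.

f3c53406b4

First, E_a ⊕ E_b = (M1 ⊕ K) ⊕ (M2 ⊕ K) = M1 ⊕ M2, so the key drops out. Then M2 = (M1 ⊕ M2) ⊕ M1 over the first 5 bytes.
byte 0: (4c ⊕ f9) ⊕ 46 = b5 ⊕ 46 = f3
byte 1: (15 ⊕ a2) ⊕ 72 = b7 ⊕ 72 = c5
byte 2: (8e ⊕ d5) ⊕ 6f = 5b ⊕ 6f = 34
byte 3: (c7 ⊕ ac) ⊕ 6d = 6b ⊕ 6d = 06
byte 4: (82 ⊕ 0c) ⊕ 3a = 8e ⊕ 3a = b4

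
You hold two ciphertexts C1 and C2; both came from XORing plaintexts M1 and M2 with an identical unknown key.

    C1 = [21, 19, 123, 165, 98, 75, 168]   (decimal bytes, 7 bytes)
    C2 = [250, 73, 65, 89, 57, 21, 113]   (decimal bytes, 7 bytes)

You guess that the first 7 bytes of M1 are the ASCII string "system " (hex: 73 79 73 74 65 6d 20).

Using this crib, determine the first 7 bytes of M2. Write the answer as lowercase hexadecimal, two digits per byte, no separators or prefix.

First, C1 ⊕ C2 = (M1 ⊕ K) ⊕ (M2 ⊕ K) = M1 ⊕ M2, so the key drops out. Then M2 = (M1 ⊕ M2) ⊕ M1 over the first 7 bytes.
byte 0: (15 xor fa) xor 73 = ef xor 73 = 9c
byte 1: (13 xor 49) xor 79 = 5a xor 79 = 23
byte 2: (7b xor 41) xor 73 = 3a xor 73 = 49
byte 3: (a5 xor 59) xor 74 = fc xor 74 = 88
byte 4: (62 xor 39) xor 65 = 5b xor 65 = 3e
byte 5: (4b xor 15) xor 6d = 5e xor 6d = 33
byte 6: (a8 xor 71) xor 20 = d9 xor 20 = f9

9c2349883e33f9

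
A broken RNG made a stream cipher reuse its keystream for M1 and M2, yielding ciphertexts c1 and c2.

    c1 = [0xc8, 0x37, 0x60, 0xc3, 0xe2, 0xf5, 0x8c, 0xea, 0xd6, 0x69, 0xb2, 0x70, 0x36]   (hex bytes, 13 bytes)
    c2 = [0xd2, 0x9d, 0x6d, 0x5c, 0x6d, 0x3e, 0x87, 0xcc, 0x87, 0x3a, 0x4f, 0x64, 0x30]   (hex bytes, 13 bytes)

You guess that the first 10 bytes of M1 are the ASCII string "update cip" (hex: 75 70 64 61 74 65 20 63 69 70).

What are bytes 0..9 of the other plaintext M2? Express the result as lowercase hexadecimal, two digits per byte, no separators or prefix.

First, c1 ⊕ c2 = (M1 ⊕ K) ⊕ (M2 ⊕ K) = M1 ⊕ M2, so the key drops out. Then M2 = (M1 ⊕ M2) ⊕ M1 over the first 10 bytes.
byte 0: (c8 XOR d2) XOR 75 = 1a XOR 75 = 6f
byte 1: (37 XOR 9d) XOR 70 = aa XOR 70 = da
byte 2: (60 XOR 6d) XOR 64 = 0d XOR 64 = 69
byte 3: (c3 XOR 5c) XOR 61 = 9f XOR 61 = fe
byte 4: (e2 XOR 6d) XOR 74 = 8f XOR 74 = fb
byte 5: (f5 XOR 3e) XOR 65 = cb XOR 65 = ae
byte 6: (8c XOR 87) XOR 20 = 0b XOR 20 = 2b
byte 7: (ea XOR cc) XOR 63 = 26 XOR 63 = 45
byte 8: (d6 XOR 87) XOR 69 = 51 XOR 69 = 38
byte 9: (69 XOR 3a) XOR 70 = 53 XOR 70 = 23

6fda69fefbae2b453823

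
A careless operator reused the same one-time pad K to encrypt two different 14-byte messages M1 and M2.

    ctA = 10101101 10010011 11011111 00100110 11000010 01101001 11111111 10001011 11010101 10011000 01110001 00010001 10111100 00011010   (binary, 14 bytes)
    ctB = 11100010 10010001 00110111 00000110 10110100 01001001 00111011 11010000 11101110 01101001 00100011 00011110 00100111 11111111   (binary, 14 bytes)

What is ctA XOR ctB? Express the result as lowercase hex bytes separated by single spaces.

4f 02 e8 20 76 20 c4 5b 3b f1 52 0f 9b e5

ctA ⊕ ctB = (M1 ⊕ K) ⊕ (M2 ⊕ K) = M1 ⊕ M2 — the shared key cancels under XOR.
173 xor 226 =  79
147 xor 145 =   2
223 xor  55 = 232
 38 xor   6 =  32
194 xor 180 = 118
105 xor  73 =  32
255 xor  59 = 196
139 xor 208 =  91
213 xor 238 =  59
152 xor 105 = 241
113 xor  35 =  82
 17 xor  30 =  15
188 xor  39 = 155
 26 xor 255 = 229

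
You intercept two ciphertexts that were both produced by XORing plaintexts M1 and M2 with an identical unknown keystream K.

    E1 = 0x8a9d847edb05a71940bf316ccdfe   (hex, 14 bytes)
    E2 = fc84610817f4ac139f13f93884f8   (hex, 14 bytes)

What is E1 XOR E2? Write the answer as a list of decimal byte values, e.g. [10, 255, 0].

E1 ⊕ E2 = (M1 ⊕ K) ⊕ (M2 ⊕ K) = M1 ⊕ M2 — the shared key cancels under XOR.
8a XOR fc = 76
9d XOR 84 = 19
84 XOR 61 = e5
7e XOR 08 = 76
db XOR 17 = cc
05 XOR f4 = f1
a7 XOR ac = 0b
19 XOR 13 = 0a
40 XOR 9f = df
bf XOR 13 = ac
31 XOR f9 = c8
6c XOR 38 = 54
cd XOR 84 = 49
fe XOR f8 = 06

[118, 25, 229, 118, 204, 241, 11, 10, 223, 172, 200, 84, 73, 6]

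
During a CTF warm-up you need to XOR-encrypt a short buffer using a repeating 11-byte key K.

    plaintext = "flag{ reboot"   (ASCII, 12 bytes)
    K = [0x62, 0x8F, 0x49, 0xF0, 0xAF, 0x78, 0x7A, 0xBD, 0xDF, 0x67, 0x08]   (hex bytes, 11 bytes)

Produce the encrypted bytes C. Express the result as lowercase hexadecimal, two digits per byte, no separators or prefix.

04e32897d45808d8bd086716

The 11-byte key repeats, so the effective keystream is 62 8f 49 f0 af 78 7a bd df 67 08 62.
byte 0: 66 ^ 62 = 04
byte 1: 6c ^ 8f = e3
byte 2: 61 ^ 49 = 28
byte 3: 67 ^ f0 = 97
byte 4: 7b ^ af = d4
byte 5: 20 ^ 78 = 58
byte 6: 72 ^ 7a = 08
byte 7: 65 ^ bd = d8
byte 8: 62 ^ df = bd
byte 9: 6f ^ 67 = 08
byte 10: 6f ^ 08 = 67
byte 11: 74 ^ 62 = 16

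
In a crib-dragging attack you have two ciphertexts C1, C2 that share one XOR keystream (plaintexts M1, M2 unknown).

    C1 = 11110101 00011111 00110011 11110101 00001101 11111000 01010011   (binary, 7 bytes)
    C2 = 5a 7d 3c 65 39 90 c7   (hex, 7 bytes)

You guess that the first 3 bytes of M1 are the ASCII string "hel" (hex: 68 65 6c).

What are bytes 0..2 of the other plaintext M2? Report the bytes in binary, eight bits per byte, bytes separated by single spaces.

First, C1 ⊕ C2 = (M1 ⊕ K) ⊕ (M2 ⊕ K) = M1 ⊕ M2, so the key drops out. Then M2 = (M1 ⊕ M2) ⊕ M1 over the first 3 bytes.
byte 0: (f5 ⊕ 5a) ⊕ 68 = af ⊕ 68 = c7
byte 1: (1f ⊕ 7d) ⊕ 65 = 62 ⊕ 65 = 07
byte 2: (33 ⊕ 3c) ⊕ 6c = 0f ⊕ 6c = 63

11000111 00000111 01100011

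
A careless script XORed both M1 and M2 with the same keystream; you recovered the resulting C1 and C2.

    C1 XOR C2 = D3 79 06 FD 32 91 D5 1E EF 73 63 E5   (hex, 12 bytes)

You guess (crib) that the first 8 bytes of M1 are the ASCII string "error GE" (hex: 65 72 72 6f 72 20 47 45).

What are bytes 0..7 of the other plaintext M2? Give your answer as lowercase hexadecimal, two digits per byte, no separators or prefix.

Since C1 ⊕ C2 = M1 ⊕ M2, XORing with the guessed M1 bytes yields the corresponding M2 bytes: M2 = (C1 ⊕ C2) ⊕ M1.
byte 0: 11010011 ^ 01100101 = 10110110
byte 1: 01111001 ^ 01110010 = 00001011
byte 2: 00000110 ^ 01110010 = 01110100
byte 3: 11111101 ^ 01101111 = 10010010
byte 4: 00110010 ^ 01110010 = 01000000
byte 5: 10010001 ^ 00100000 = 10110001
byte 6: 11010101 ^ 01000111 = 10010010
byte 7: 00011110 ^ 01000101 = 01011011

b60b749240b1925b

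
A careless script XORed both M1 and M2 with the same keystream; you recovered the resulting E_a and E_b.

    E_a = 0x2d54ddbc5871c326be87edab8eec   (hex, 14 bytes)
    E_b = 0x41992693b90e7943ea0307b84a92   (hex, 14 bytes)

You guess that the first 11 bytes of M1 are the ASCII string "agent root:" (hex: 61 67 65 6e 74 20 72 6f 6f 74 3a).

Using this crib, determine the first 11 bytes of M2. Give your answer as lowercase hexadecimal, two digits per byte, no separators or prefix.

First, E_a ⊕ E_b = (M1 ⊕ K) ⊕ (M2 ⊕ K) = M1 ⊕ M2, so the key drops out. Then M2 = (M1 ⊕ M2) ⊕ M1 over the first 11 bytes.
byte 0: (2d ⊕ 41) ⊕ 61 = 6c ⊕ 61 = 0d
byte 1: (54 ⊕ 99) ⊕ 67 = cd ⊕ 67 = aa
byte 2: (dd ⊕ 26) ⊕ 65 = fb ⊕ 65 = 9e
byte 3: (bc ⊕ 93) ⊕ 6e = 2f ⊕ 6e = 41
byte 4: (58 ⊕ b9) ⊕ 74 = e1 ⊕ 74 = 95
byte 5: (71 ⊕ 0e) ⊕ 20 = 7f ⊕ 20 = 5f
byte 6: (c3 ⊕ 79) ⊕ 72 = ba ⊕ 72 = c8
byte 7: (26 ⊕ 43) ⊕ 6f = 65 ⊕ 6f = 0a
byte 8: (be ⊕ ea) ⊕ 6f = 54 ⊕ 6f = 3b
byte 9: (87 ⊕ 03) ⊕ 74 = 84 ⊕ 74 = f0
byte 10: (ed ⊕ 07) ⊕ 3a = ea ⊕ 3a = d0

0daa9e41955fc80a3bf0d0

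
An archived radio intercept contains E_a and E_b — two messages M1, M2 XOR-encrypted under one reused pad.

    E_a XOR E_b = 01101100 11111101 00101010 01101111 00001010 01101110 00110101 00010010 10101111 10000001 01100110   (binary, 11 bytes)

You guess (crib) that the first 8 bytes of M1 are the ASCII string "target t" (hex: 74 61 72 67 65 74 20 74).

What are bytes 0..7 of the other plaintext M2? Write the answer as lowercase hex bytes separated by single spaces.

18 9c 58 08 6f 1a 15 66

Since E_a ⊕ E_b = M1 ⊕ M2, XORing with the guessed M1 bytes yields the corresponding M2 bytes: M2 = (E_a ⊕ E_b) ⊕ M1.
6c ^ 74 = 18
fd ^ 61 = 9c
2a ^ 72 = 58
6f ^ 67 = 08
0a ^ 65 = 6f
6e ^ 74 = 1a
35 ^ 20 = 15
12 ^ 74 = 66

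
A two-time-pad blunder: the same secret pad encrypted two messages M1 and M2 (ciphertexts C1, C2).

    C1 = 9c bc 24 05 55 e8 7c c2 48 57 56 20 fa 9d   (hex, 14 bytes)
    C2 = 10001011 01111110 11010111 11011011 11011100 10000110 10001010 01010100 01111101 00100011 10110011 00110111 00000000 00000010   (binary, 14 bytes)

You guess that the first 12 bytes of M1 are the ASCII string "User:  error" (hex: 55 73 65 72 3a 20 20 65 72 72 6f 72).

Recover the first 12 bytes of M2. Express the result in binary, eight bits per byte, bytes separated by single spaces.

01000010 10110001 10010110 10101100 10110011 01001110 11010110 11110011 01000111 00000110 10001010 01100101

First, C1 ⊕ C2 = (M1 ⊕ K) ⊕ (M2 ⊕ K) = M1 ⊕ M2, so the key drops out. Then M2 = (M1 ⊕ M2) ⊕ M1 over the first 12 bytes.
byte 0: (9c xor 8b) xor 55 = 17 xor 55 = 42
byte 1: (bc xor 7e) xor 73 = c2 xor 73 = b1
byte 2: (24 xor d7) xor 65 = f3 xor 65 = 96
byte 3: (05 xor db) xor 72 = de xor 72 = ac
byte 4: (55 xor dc) xor 3a = 89 xor 3a = b3
byte 5: (e8 xor 86) xor 20 = 6e xor 20 = 4e
byte 6: (7c xor 8a) xor 20 = f6 xor 20 = d6
byte 7: (c2 xor 54) xor 65 = 96 xor 65 = f3
byte 8: (48 xor 7d) xor 72 = 35 xor 72 = 47
byte 9: (57 xor 23) xor 72 = 74 xor 72 = 06
byte 10: (56 xor b3) xor 6f = e5 xor 6f = 8a
byte 11: (20 xor 37) xor 72 = 17 xor 72 = 65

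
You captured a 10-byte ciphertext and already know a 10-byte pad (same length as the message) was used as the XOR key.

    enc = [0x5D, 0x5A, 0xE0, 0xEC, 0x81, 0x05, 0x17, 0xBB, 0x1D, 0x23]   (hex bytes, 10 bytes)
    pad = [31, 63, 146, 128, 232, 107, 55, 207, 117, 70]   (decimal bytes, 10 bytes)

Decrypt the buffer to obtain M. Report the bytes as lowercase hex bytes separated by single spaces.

XOR is its own inverse, so applying the key byte-wise gives the result directly.
01011101 ^ 00011111 = 01000010
01011010 ^ 00111111 = 01100101
11100000 ^ 10010010 = 01110010
11101100 ^ 10000000 = 01101100
10000001 ^ 11101000 = 01101001
00000101 ^ 01101011 = 01101110
00010111 ^ 00110111 = 00100000
10111011 ^ 11001111 = 01110100
00011101 ^ 01110101 = 01101000
00100011 ^ 01000110 = 01100101

42 65 72 6c 69 6e 20 74 68 65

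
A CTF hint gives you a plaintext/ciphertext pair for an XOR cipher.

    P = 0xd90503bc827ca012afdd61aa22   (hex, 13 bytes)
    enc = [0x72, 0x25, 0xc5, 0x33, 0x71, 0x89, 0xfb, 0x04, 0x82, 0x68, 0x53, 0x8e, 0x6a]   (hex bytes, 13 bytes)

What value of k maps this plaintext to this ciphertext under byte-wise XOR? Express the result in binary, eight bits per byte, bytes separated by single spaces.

Since enc = P ⊕ k, XORing both sides with P gives k = P ⊕ enc.
217 xor 114 = 171
  5 xor  37 =  32
  3 xor 197 = 198
188 xor  51 = 143
130 xor 113 = 243
124 xor 137 = 245
160 xor 251 =  91
 18 xor   4 =  22
175 xor 130 =  45
221 xor 104 = 181
 97 xor  83 =  50
170 xor 142 =  36
 34 xor 106 =  72

10101011 00100000 11000110 10001111 11110011 11110101 01011011 00010110 00101101 10110101 00110010 00100100 01001000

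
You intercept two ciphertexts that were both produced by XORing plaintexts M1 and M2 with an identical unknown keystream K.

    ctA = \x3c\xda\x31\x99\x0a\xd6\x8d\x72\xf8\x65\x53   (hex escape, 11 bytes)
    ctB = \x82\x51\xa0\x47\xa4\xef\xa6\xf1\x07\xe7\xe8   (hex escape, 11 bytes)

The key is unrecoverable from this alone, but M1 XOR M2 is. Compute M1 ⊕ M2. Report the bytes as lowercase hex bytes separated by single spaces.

be 8b 91 de ae 39 2b 83 ff 82 bb

ctA ⊕ ctB = (M1 ⊕ K) ⊕ (M2 ⊕ K) = M1 ⊕ M2 — the shared key cancels under XOR.
3c xor 82 = be
da xor 51 = 8b
31 xor a0 = 91
99 xor 47 = de
0a xor a4 = ae
d6 xor ef = 39
8d xor a6 = 2b
72 xor f1 = 83
f8 xor 07 = ff
65 xor e7 = 82
53 xor e8 = bb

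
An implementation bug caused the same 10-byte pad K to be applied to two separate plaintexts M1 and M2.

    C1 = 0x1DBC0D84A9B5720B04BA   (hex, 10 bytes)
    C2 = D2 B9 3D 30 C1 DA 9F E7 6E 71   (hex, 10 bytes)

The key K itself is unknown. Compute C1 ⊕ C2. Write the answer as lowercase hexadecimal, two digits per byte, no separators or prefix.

cf0530b4686fedec6acb

C1 ⊕ C2 = (M1 ⊕ K) ⊕ (M2 ⊕ K) = M1 ⊕ M2 — the shared key cancels under XOR.
byte 0: 1d XOR d2 = cf
byte 1: bc XOR b9 = 05
byte 2: 0d XOR 3d = 30
byte 3: 84 XOR 30 = b4
byte 4: a9 XOR c1 = 68
byte 5: b5 XOR da = 6f
byte 6: 72 XOR 9f = ed
byte 7: 0b XOR e7 = ec
byte 8: 04 XOR 6e = 6a
byte 9: ba XOR 71 = cb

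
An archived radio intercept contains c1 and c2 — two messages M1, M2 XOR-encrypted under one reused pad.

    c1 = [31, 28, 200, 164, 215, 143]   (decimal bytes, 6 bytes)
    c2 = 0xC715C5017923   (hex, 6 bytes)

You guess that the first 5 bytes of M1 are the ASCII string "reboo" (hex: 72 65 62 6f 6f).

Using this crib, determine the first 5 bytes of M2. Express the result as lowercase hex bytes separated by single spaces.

aa 6c 6f ca c1

First, c1 ⊕ c2 = (M1 ⊕ K) ⊕ (M2 ⊕ K) = M1 ⊕ M2, so the key drops out. Then M2 = (M1 ⊕ M2) ⊕ M1 over the first 5 bytes.
byte 0: (1f ^ c7) ^ 72 = d8 ^ 72 = aa
byte 1: (1c ^ 15) ^ 65 = 09 ^ 65 = 6c
byte 2: (c8 ^ c5) ^ 62 = 0d ^ 62 = 6f
byte 3: (a4 ^ 01) ^ 6f = a5 ^ 6f = ca
byte 4: (d7 ^ 79) ^ 6f = ae ^ 6f = c1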